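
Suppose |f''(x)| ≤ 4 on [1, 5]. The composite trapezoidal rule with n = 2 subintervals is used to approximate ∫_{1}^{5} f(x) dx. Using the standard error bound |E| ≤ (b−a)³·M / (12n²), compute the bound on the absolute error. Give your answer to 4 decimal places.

|E| ≤ (4)³·4 / (12·2²) = 256/48 = 5.3333.

5.3333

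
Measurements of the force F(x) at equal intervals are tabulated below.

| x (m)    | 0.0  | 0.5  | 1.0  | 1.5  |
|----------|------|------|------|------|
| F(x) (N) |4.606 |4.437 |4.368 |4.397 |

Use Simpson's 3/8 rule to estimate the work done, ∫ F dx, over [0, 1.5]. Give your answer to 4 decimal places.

6.6409

h = 0.5, n = 3.
(3h/8)·[y₀ + 3y₁ + 3y₂ + y₃] = 0.1875·(35.418) = 6.6409.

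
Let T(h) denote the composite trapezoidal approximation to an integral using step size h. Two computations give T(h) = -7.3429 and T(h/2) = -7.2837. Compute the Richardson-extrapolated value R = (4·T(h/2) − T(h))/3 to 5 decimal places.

R = (4·T(h/2) − T(h)) / 3 = (4·(-7.2837) − (-7.3429))/3 = (-21.7919)/3 = -7.26397.

-7.26397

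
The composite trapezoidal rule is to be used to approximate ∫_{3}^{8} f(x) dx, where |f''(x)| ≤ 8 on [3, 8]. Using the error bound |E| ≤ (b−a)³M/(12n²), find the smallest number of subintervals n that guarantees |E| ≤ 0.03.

53

Need 1000/(12n²) ≤ 0.03.
n² ≥ 1000/(12·0.03) = 2777.78 ⇒ n ≥ 52.7046, so the smallest n is 53.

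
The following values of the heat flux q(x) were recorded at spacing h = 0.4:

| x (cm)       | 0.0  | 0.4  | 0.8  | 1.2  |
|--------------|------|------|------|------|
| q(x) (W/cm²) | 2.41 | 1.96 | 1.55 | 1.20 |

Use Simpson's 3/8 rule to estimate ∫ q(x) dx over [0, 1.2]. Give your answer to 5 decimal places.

2.12100

h = 0.4, n = 3.
(3h/8)·[y₀ + 3y₁ + 3y₂ + y₃] = 0.15·(14.14) = 2.12100.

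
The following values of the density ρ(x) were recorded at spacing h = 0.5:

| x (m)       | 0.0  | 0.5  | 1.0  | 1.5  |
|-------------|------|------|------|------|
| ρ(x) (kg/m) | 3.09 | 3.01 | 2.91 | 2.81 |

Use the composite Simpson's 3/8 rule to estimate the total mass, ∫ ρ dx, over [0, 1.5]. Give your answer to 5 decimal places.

4.43625

h = 0.5, n = 3.
(3h/8)·[y₀ + 3y₁ + 3y₂ + y₃] = 0.1875·(23.66) = 4.43625.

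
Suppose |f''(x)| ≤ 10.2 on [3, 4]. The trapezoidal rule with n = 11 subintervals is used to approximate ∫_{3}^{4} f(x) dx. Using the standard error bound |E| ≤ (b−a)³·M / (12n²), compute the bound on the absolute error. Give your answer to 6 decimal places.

0.007025

|E| ≤ (1)³·10.2 / (12·11²) = 10.2/1452 = 0.007025.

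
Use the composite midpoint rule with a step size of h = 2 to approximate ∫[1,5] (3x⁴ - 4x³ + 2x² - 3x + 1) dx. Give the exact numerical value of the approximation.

h = (5 − 1)/2 = 2.
Midpoints m₁,…,m₂ = 2, 4.
f(m₁)=19, f(m₂)=533.
h·[f(m₁) + f(m₂)] = 2·(552) = 1104.

1104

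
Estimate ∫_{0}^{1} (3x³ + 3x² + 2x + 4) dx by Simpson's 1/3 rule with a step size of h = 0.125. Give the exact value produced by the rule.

6.75

h = (1 − 0)/8 = 0.125.
Nodes x₀,…,x₈ = 0, 0.125, 0.25, 0.375, 0.5, 0.625, 0.75, 0.875, 1.
f(x) = 3x³ + 3x² + 2x + 4: f₀=4, f₁=4.302734375, f₂=4.734375, f₃=5.330078125, f₄=6.125, f₅=7.154296875, f₆=8.453125, f₇=10.056640625, f₈=12.
(h/3)·[f₀ + 4f₁ + 2f₂ + 4f₃ + 2f₄ + 4f₅ + 2f₆ + 4f₇ + f₈] = 0.041667·(162) = 6.75.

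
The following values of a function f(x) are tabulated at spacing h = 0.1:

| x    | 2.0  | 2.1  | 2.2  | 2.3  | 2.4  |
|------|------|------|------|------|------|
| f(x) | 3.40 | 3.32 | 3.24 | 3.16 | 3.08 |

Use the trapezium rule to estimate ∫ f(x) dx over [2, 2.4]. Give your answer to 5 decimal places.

h = 0.1, n = 4.
(h/2)·[y₀ + 2y₁ + 2y₂ + 2y₃ + y₄] = 0.05·(25.92) = 1.29600.

1.29600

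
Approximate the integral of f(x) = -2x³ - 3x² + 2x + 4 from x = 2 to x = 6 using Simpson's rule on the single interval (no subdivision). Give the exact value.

-800

S = (b−a)/6 · [f(2) + 4f(4) + f(6)] = 0.666667·[(-20) + 4·(-164) + (-524)] = -800.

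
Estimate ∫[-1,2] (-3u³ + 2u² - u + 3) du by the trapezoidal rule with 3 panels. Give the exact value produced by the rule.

1

h = (2 − (-1))/3 = 1.
Nodes u₀,…,u₃ = -1, 0, 1, 2.
f(u) = -3u³ + 2u² - u + 3: f₀=9, f₁=3, f₂=1, f₃=-15.
(h/2)·[f₀ + 2f₁ + 2f₂ + f₃] = 0.5·(2) = 1.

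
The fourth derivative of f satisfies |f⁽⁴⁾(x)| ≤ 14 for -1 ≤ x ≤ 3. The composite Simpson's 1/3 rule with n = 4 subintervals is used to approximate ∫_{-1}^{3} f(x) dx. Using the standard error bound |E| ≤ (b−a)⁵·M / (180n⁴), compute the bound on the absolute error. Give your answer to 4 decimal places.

0.3111

|E| ≤ (4)⁵·14 / (180·4⁴) = 14336/46080 = 0.3111.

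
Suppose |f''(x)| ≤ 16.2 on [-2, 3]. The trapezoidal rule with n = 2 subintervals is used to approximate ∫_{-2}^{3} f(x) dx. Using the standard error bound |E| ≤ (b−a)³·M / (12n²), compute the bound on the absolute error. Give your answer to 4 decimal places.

|E| ≤ (5)³·16.2 / (12·2²) = 2025/48 = 42.1875.

42.1875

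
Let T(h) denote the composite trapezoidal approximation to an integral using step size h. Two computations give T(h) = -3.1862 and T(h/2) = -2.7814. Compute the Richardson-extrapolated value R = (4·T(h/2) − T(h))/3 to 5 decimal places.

R = (4·T(h/2) − T(h)) / 3 = (4·(-2.7814) − (-3.1862))/3 = (-7.9394)/3 = -2.64647.

-2.64647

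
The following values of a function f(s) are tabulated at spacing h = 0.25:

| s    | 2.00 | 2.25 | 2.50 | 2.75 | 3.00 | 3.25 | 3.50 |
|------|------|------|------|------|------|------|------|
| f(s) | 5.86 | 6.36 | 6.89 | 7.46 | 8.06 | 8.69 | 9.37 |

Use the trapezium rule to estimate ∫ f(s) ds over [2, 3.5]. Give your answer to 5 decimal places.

11.26875

h = 0.25, n = 6.
(h/2)·[y₀ + 2y₁ + 2y₂ + 2y₃ + 2y₄ + 2y₅ + y₆] = 0.125·(90.15) = 11.26875.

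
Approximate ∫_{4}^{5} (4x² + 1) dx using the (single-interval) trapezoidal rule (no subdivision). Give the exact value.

83

T = (b−a)/2 · [f(4) + f(5)] = 0.5·[65 + 101] = 83.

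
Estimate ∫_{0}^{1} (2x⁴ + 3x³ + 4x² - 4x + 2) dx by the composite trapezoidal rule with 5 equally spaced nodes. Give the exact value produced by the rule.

2.61328125

h = (1 − 0)/4 = 0.25.
Nodes x₀,…,x₄ = 0, 0.25, 0.5, 0.75, 1.
f(x) = 2x⁴ + 3x³ + 4x² - 4x + 2: f₀=2, f₁=1.3046875, f₂=1.5, f₃=3.1484375, f₄=7.
(h/2)·[f₀ + 2f₁ + 2f₂ + 2f₃ + f₄] = 0.125·(20.90625) = 2.61328125.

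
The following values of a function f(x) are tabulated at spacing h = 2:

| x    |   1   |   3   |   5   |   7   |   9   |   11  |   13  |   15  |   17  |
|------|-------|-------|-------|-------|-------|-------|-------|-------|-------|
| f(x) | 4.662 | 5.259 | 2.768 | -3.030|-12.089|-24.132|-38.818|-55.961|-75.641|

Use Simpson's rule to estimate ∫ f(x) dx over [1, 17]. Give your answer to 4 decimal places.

-319.1420

h = 2, n = 8.
(h/3)·[y₀ + 4y₁ + 2y₂ + 4y₃ + 2y₄ + 4y₅ + 2y₆ + 4y₇ + y₈] = 0.666667·(-478.713) = -319.1420.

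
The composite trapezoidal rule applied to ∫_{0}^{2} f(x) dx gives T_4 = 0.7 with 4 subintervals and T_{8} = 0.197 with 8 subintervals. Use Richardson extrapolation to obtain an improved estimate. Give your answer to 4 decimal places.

0.0293

R = (4·T_{8} − T_4) / 3 = (4·0.197 − 0.7)/3 = (0.088)/3 = 0.0293.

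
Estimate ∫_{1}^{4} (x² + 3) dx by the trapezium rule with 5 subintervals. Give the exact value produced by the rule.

h = (4 − 1)/5 = 0.6.
Nodes x₀,…,x₅ = 1, 1.6, 2.2, 2.8, 3.4, 4.
f(x) = x² + 3: f₀=4, f₁=5.56, f₂=7.84, f₃=10.84, f₄=14.56, f₅=19.
(h/2)·[f₀ + 2f₁ + 2f₂ + 2f₃ + 2f₄ + f₅] = 0.3·(100.6) = 30.18.

30.18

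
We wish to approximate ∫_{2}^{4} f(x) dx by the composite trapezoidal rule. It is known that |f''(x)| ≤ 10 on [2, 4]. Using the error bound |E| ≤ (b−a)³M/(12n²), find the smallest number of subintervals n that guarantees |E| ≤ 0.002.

Need 80/(12n²) ≤ 0.002.
n² ≥ 80/(12·0.002) = 3333.33 ⇒ n ≥ 57.7350, so the smallest n is 58.

58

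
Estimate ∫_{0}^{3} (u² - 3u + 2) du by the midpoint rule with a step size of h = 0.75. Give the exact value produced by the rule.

1.359375

h = (3 − 0)/4 = 0.75.
Midpoints m₁,…,m₄ = 0.375, 1.125, 1.875, 2.625.
f(m₁)=1.015625, f(m₂)=-0.109375, f(m₃)=-0.109375, f(m₄)=1.015625.
h·[f(m₁) + f(m₂) + f(m₃) + f(m₄)] = 0.75·(1.8125) = 1.359375.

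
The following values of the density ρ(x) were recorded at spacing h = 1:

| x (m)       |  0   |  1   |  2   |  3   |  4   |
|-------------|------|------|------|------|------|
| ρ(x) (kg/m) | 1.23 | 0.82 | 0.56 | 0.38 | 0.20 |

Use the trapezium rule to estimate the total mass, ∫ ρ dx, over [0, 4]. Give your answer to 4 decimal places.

2.4750

h = 1, n = 4.
(h/2)·[y₀ + 2y₁ + 2y₂ + 2y₃ + y₄] = 0.5·(4.95) = 2.4750.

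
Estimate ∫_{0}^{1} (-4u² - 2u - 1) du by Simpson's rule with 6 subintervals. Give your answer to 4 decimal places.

h = (1 − 0)/6 = 0.166667.
Nodes u₀,…,u₆ = 0, 0.166667, 0.333333, 0.5, 0.666667, 0.833333, 1.
f(u) = -4u² - 2u - 1: f₀=-1, f₁=-1.444444, f₂=-2.111111, f₃=-3, f₄=-4.111111, f₅=-5.444444, f₆=-7.
(h/3)·[f₀ + 4f₁ + 2f₂ + 4f₃ + 2f₄ + 4f₅ + f₆] = 0.055556·(-60) = -3.3333.

-3.3333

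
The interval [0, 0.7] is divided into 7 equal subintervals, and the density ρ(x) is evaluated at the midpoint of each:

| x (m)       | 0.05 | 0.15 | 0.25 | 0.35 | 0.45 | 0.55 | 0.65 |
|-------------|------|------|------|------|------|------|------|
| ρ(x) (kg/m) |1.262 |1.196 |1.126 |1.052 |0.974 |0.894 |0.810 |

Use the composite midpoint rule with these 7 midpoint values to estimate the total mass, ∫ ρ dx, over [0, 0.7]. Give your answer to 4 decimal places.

h = 0.1, n = 7.
h·[y(m₁) + y(m₂) + y(m₃) + y(m₄) + y(m₅) + y(m₆) + y(m₇)] = 0.1·(7.314) = 0.7314.

0.7314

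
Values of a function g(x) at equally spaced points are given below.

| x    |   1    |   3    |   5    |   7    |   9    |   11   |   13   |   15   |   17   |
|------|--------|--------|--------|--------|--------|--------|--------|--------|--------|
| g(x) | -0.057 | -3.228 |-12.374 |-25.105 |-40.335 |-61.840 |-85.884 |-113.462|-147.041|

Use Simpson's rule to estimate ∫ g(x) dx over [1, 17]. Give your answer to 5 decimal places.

h = 2, n = 8.
(h/3)·[y₀ + 4y₁ + 2y₂ + 4y₃ + 2y₄ + 4y₅ + 2y₆ + 4y₇ + y₈] = 0.666667·(-1238.824) = -825.88267.

-825.88267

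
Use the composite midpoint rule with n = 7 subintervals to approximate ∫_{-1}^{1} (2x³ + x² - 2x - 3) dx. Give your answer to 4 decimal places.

h = (1 − (-1))/7 = 0.285714.
Midpoints m₁,…,m₇ = -0.857143, -0.571429, -0.285714, 0, 0.285714, 0.571429, 0.857143.
f(m₁)=-1.810496, f(m₂)=-1.903790, f(m₃)=-2.393586, f(m₄)=-3, f(m₅)=-3.443149, f(m₆)=-3.443149, f(m₇)=-2.720117.
h·[f(m₁) + f(m₂) + f(m₃) + f(m₄) + f(m₅) + f(m₆) + f(m₇)] = 0.285714·(-18.714286) = -5.3469.

-5.3469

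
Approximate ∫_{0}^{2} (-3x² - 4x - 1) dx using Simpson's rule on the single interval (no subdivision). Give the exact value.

S = (b−a)/6 · [f(0) + 4f(1) + f(2)] = 0.333333·[(-1) + 4·(-8) + (-21)] = -18.

-18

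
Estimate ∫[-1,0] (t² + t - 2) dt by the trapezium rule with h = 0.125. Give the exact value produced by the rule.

h = (0 − (-1))/8 = 0.125.
Nodes t₀,…,t₈ = -1, -0.875, -0.75, -0.625, -0.5, -0.375, -0.25, -0.125, 0.
f(t) = t² + t - 2: f₀=-2, f₁=-2.109375, f₂=-2.1875, f₃=-2.234375, f₄=-2.25, f₅=-2.234375, f₆=-2.1875, f₇=-2.109375, f₈=-2.
(h/2)·[f₀ + 2f₁ + 2f₂ + 2f₃ + 2f₄ + 2f₅ + 2f₆ + 2f₇ + f₈] = 0.0625·(-34.625) = -2.1640625.

-2.1640625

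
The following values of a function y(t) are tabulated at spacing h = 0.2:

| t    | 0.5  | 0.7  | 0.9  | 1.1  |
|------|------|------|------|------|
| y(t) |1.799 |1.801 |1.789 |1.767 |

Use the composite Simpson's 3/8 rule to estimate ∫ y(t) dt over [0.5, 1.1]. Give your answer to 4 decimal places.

h = 0.2, n = 3.
(3h/8)·[y₀ + 3y₁ + 3y₂ + y₃] = 0.075·(14.336) = 1.0752.

1.0752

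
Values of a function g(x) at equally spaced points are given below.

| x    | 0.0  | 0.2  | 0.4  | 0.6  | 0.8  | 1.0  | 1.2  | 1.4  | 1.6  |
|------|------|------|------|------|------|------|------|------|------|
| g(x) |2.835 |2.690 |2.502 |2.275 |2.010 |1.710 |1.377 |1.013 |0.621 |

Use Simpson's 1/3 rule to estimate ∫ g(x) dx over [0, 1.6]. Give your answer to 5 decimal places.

h = 0.2, n = 8.
(h/3)·[y₀ + 4y₁ + 2y₂ + 4y₃ + 2y₄ + 4y₅ + 2y₆ + 4y₇ + y₈] = 0.066667·(45.986) = 3.06573.

3.06573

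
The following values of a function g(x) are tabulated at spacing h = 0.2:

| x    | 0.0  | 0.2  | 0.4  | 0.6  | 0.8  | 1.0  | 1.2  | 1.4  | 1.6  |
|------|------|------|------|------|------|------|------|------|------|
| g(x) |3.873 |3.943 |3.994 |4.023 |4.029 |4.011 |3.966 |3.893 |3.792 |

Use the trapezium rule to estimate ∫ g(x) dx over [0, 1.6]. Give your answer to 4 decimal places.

h = 0.2, n = 8.
(h/2)·[y₀ + 2y₁ + 2y₂ + 2y₃ + 2y₄ + 2y₅ + 2y₆ + 2y₇ + y₈] = 0.1·(63.383) = 6.3383.

6.3383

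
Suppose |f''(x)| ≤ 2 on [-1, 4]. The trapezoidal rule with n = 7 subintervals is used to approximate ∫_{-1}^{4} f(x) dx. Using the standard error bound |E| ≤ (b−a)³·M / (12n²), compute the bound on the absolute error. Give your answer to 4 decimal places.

|E| ≤ (5)³·2 / (12·7²) = 250/588 = 0.4252.

0.4252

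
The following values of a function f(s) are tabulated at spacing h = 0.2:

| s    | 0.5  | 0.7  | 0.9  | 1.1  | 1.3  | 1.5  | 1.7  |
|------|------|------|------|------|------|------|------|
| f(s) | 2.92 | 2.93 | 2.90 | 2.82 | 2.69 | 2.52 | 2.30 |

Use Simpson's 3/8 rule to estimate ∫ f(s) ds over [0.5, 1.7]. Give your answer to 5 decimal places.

3.29850

h = 0.2, n = 6.
(3h/8)·[y₀ + 3y₁ + 3y₂ + 2y₃ + 3y₄ + 3y₅ + y₆] = 0.075·(43.98) = 3.29850.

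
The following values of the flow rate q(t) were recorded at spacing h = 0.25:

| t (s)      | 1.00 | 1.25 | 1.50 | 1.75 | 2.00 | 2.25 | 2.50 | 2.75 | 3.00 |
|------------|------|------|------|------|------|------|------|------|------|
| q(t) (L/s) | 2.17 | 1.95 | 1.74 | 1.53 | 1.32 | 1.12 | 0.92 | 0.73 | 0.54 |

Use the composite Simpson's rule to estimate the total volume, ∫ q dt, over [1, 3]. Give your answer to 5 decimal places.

2.66583

h = 0.25, n = 8.
(h/3)·[y₀ + 4y₁ + 2y₂ + 4y₃ + 2y₄ + 4y₅ + 2y₆ + 4y₇ + y₈] = 0.083333·(31.99) = 2.66583.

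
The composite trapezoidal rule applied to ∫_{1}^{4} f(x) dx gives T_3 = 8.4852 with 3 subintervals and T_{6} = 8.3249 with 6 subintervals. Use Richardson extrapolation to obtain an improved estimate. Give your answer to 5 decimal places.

R = (4·T_{6} − T_3) / 3 = (4·8.3249 − 8.4852)/3 = (24.8144)/3 = 8.27147.

8.27147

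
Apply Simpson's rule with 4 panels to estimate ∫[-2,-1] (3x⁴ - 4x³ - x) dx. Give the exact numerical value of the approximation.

35.1015625

h = (-1 − (-2))/4 = 0.25.
Nodes x₀,…,x₄ = -2, -1.75, -1.5, -1.25, -1.
f(x) = 3x⁴ - 4x³ - x: f₀=82, f₁=51.32421875, f₂=30.1875, f₃=16.38671875, f₄=8.
(h/3)·[f₀ + 4f₁ + 2f₂ + 4f₃ + f₄] = 0.083333·(421.21875) = 35.1015625.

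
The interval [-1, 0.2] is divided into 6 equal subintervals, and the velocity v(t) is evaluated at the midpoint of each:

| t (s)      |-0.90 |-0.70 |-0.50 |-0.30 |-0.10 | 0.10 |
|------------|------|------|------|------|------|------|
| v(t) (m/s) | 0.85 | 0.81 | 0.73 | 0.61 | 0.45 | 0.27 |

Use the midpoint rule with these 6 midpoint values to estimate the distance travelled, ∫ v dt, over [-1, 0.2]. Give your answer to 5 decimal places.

h = 0.2, n = 6.
h·[y(m₁) + y(m₂) + y(m₃) + y(m₄) + y(m₅) + y(m₆)] = 0.2·(3.72) = 0.74400.

0.74400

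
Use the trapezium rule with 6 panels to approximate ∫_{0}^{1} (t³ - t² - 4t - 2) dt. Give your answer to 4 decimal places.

-4.0810

h = (1 − 0)/6 = 0.166667.
Nodes t₀,…,t₆ = 0, 0.166667, 0.333333, 0.5, 0.666667, 0.833333, 1.
f(t) = t³ - t² - 4t - 2: f₀=-2, f₁=-2.689815, f₂=-3.407407, f₃=-4.125, f₄=-4.814815, f₅=-5.449074, f₆=-6.
(h/2)·[f₀ + 2f₁ + 2f₂ + 2f₃ + 2f₄ + 2f₅ + f₆] = 0.083333·(-48.972222) = -4.0810.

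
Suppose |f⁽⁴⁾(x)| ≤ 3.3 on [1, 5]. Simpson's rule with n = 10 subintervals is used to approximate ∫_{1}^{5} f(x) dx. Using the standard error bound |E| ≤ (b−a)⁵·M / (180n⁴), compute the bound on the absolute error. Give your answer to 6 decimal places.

0.001877

|E| ≤ (4)⁵·3.3 / (180·10⁴) = 3379.2/1800000 = 0.001877.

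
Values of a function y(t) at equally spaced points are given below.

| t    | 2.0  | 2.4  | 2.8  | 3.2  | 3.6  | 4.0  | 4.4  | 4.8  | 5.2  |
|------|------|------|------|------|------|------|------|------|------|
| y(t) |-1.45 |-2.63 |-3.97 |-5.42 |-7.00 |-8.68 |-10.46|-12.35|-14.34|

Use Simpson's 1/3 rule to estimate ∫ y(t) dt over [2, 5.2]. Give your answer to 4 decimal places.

-23.3293

h = 0.4, n = 8.
(h/3)·[y₀ + 4y₁ + 2y₂ + 4y₃ + 2y₄ + 4y₅ + 2y₆ + 4y₇ + y₈] = 0.133333·(-174.97) = -23.3293.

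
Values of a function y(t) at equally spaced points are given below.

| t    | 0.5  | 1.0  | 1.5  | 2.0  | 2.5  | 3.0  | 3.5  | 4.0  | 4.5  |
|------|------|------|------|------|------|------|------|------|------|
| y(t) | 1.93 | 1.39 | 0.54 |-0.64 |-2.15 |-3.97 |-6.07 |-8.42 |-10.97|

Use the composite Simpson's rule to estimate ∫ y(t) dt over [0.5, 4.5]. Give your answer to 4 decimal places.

h = 0.5, n = 8.
(h/3)·[y₀ + 4y₁ + 2y₂ + 4y₃ + 2y₄ + 4y₅ + 2y₆ + 4y₇ + y₈] = 0.166667·(-70.96) = -11.8267.

-11.8267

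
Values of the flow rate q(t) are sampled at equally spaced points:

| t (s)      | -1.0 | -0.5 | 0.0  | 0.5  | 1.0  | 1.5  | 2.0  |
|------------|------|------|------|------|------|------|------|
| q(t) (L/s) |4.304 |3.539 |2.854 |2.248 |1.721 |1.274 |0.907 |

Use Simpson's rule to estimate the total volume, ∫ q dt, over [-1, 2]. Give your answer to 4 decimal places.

7.1008

h = 0.5, n = 6.
(h/3)·[y₀ + 4y₁ + 2y₂ + 4y₃ + 2y₄ + 4y₅ + y₆] = 0.166667·(42.605) = 7.1008.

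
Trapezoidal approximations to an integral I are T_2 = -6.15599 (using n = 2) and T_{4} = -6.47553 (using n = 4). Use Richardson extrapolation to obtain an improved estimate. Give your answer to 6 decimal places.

-6.582043

R = (4·T_{4} − T_2) / 3 = (4·(-6.47553) − (-6.15599))/3 = (-19.74613)/3 = -6.582043.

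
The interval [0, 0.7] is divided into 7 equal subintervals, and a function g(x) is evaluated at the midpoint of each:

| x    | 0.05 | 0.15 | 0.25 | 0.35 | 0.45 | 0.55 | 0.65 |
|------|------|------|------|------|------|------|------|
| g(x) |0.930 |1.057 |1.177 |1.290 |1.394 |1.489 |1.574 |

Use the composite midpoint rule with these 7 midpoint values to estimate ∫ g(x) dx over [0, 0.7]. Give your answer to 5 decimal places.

h = 0.1, n = 7.
h·[y(m₁) + y(m₂) + y(m₃) + y(m₄) + y(m₅) + y(m₆) + y(m₇)] = 0.1·(8.911) = 0.89110.

0.89110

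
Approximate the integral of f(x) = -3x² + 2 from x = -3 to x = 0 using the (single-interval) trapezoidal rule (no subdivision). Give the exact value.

-34.5

T = (b−a)/2 · [f(-3) + f(0)] = 1.5·[(-25) + 2] = -34.5.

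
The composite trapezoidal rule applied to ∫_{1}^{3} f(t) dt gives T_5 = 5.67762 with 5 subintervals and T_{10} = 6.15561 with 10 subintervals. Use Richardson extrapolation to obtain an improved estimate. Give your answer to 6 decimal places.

R = (4·T_{10} − T_5) / 3 = (4·6.15561 − 5.67762)/3 = (18.94482)/3 = 6.314940.

6.314940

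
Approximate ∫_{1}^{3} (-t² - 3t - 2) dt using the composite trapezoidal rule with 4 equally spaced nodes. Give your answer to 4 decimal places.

h = (3 − 1)/3 = 0.666667.
Nodes t₀,…,t₃ = 1, 1.666667, 2.333333, 3.
f(t) = -t² - 3t - 2: f₀=-6, f₁=-9.777778, f₂=-14.444444, f₃=-20.
(h/2)·[f₀ + 2f₁ + 2f₂ + f₃] = 0.333333·(-74.444444) = -24.8148.

-24.8148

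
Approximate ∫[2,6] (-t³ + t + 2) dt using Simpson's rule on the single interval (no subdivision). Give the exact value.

-296

S = (b−a)/6 · [f(2) + 4f(4) + f(6)] = 0.666667·[(-4) + 4·(-58) + (-208)] = -296.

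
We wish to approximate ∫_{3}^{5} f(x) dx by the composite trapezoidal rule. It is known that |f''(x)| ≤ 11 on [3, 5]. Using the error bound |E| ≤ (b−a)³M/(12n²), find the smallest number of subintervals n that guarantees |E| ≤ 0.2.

Need 88/(12n²) ≤ 0.2.
n² ≥ 88/(12·0.2) = 36.6667 ⇒ n ≥ 6.0553, so the smallest n is 7.

7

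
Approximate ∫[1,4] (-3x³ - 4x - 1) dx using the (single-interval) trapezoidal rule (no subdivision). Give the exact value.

-325.5

T = (b−a)/2 · [f(1) + f(4)] = 1.5·[(-8) + (-209)] = -325.5.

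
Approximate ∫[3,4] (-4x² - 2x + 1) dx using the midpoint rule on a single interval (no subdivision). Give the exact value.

-55

M = (b−a)·f(3.5) = 1·(-55) = -55.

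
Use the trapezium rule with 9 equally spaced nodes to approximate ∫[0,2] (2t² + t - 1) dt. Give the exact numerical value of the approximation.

5.375

h = (2 − 0)/8 = 0.25.
Nodes t₀,…,t₈ = 0, 0.25, 0.5, 0.75, 1, 1.25, 1.5, 1.75, 2.
f(t) = 2t² + t - 1: f₀=-1, f₁=-0.625, f₂=0, f₃=0.875, f₄=2, f₅=3.375, f₆=5, f₇=6.875, f₈=9.
(h/2)·[f₀ + 2f₁ + 2f₂ + 2f₃ + 2f₄ + 2f₅ + 2f₆ + 2f₇ + f₈] = 0.125·(43) = 5.375.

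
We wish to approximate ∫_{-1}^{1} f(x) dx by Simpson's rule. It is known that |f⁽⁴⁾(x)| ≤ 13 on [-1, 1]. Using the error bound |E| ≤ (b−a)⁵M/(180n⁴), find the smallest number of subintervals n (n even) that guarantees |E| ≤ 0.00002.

20

Need 416/(180n⁴) ≤ 0.00002.
n⁴ ≥ 416/(180·0.00002) = 115556 ⇒ n ≥ 18.4373, so the smallest even n is 20. (n must be even for Simpson's rule.)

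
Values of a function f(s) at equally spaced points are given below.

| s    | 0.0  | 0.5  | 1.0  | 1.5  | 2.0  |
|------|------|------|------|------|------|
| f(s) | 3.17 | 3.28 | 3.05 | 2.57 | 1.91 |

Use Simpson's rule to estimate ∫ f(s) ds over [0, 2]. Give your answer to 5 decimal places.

h = 0.5, n = 4.
(h/3)·[y₀ + 4y₁ + 2y₂ + 4y₃ + y₄] = 0.166667·(34.58) = 5.76333.

5.76333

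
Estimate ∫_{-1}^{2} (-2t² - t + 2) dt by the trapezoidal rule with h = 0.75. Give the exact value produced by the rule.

h = (2 − (-1))/4 = 0.75.
Nodes t₀,…,t₄ = -1, -0.25, 0.5, 1.25, 2.
f(t) = -2t² - t + 2: f₀=1, f₁=2.125, f₂=1, f₃=-2.375, f₄=-8.
(h/2)·[f₀ + 2f₁ + 2f₂ + 2f₃ + f₄] = 0.375·(-5.5) = -2.0625.

-2.0625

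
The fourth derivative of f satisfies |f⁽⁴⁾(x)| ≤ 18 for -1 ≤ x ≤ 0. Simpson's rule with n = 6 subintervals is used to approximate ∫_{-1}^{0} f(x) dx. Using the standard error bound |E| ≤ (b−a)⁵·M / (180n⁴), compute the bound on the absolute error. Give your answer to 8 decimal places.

0.00007716

|E| ≤ (1)⁵·18 / (180·6⁴) = 18/233280 = 0.00007716.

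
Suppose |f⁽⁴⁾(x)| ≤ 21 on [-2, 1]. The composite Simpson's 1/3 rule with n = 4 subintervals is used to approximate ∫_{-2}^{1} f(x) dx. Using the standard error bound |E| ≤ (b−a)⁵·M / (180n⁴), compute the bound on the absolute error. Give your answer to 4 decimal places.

|E| ≤ (3)⁵·21 / (180·4⁴) = 5103/46080 = 0.1107.

0.1107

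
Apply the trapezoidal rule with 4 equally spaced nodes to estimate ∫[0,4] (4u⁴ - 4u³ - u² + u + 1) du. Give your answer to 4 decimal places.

674.2551

h = (4 − 0)/3 = 1.333333.
Nodes u₀,…,u₃ = 0, 1.333333, 2.666667, 4.
f(u) = 4u⁴ - 4u³ - u² + u + 1: f₀=1, f₁=3.716049, f₂=122.975309, f₃=757.
(h/2)·[f₀ + 2f₁ + 2f₂ + f₃] = 0.666667·(1011.382716) = 674.2551.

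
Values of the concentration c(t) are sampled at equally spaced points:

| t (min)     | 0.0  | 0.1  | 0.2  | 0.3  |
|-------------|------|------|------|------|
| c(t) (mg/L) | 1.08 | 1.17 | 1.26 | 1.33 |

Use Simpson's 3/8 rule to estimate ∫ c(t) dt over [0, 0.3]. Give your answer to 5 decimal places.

h = 0.1, n = 3.
(3h/8)·[y₀ + 3y₁ + 3y₂ + y₃] = 0.0375·(9.70) = 0.36375.

0.36375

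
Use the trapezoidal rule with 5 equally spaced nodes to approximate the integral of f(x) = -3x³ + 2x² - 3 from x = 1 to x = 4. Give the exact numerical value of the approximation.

h = (4 − 1)/4 = 0.75.
Nodes x₀,…,x₄ = 1, 1.75, 2.5, 3.25, 4.
f(x) = -3x³ + 2x² - 3: f₀=-4, f₁=-12.953125, f₂=-37.375, f₃=-84.859375, f₄=-163.
(h/2)·[f₀ + 2f₁ + 2f₂ + 2f₃ + f₄] = 0.375·(-437.375) = -164.015625.

-164.015625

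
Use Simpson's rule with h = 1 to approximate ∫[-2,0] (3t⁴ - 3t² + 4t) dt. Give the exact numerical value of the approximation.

4

h = (0 − (-2))/2 = 1.
Nodes t₀,…,t₂ = -2, -1, 0.
f(t) = 3t⁴ - 3t² + 4t: f₀=28, f₁=-4, f₂=0.
(h/3)·[f₀ + 4f₁ + f₂] = 0.333333·(12) = 4.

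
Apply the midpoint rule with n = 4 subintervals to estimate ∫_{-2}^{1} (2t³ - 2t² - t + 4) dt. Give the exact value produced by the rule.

h = (1 − (-2))/4 = 0.75.
Midpoints m₁,…,m₄ = -1.625, -0.875, -0.125, 0.625.
f(m₁)=-8.23828125, f(m₂)=2.00390625, f(m₃)=4.08984375, f(m₄)=3.08203125.
h·[f(m₁) + f(m₂) + f(m₃) + f(m₄)] = 0.75·(0.9375) = 0.703125.

0.703125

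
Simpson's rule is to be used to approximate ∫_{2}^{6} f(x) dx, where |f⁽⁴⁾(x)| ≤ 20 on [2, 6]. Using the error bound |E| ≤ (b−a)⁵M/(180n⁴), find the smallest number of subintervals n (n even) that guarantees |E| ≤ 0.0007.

22

Need 20480/(180n⁴) ≤ 0.0007.
n⁴ ≥ 20480/(180·0.0007) = 162540 ⇒ n ≥ 20.0789, so the smallest even n is 22. (n must be even for Simpson's rule.)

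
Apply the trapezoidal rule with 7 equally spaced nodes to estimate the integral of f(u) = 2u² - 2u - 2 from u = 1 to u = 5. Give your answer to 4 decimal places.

h = (5 − 1)/6 = 0.666667.
Nodes u₀,…,u₆ = 1, 1.666667, 2.333333, 3, 3.666667, 4.333333, 5.
f(u) = 2u² - 2u - 2: f₀=-2, f₁=0.222222, f₂=4.222222, f₃=10, f₄=17.555556, f₅=26.888889, f₆=38.
(h/2)·[f₀ + 2f₁ + 2f₂ + 2f₃ + 2f₄ + 2f₅ + f₆] = 0.333333·(153.777778) = 51.2593.

51.2593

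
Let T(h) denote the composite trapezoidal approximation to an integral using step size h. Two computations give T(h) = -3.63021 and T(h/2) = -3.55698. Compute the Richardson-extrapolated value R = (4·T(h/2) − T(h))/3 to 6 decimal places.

-3.532570

R = (4·T(h/2) − T(h)) / 3 = (4·(-3.55698) − (-3.63021))/3 = (-10.59771)/3 = -3.532570.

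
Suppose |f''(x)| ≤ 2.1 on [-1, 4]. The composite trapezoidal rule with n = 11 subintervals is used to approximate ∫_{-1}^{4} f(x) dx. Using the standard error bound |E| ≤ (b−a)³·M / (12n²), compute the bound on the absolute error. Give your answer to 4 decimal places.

0.1808

|E| ≤ (5)³·2.1 / (12·11²) = 262.5/1452 = 0.1808.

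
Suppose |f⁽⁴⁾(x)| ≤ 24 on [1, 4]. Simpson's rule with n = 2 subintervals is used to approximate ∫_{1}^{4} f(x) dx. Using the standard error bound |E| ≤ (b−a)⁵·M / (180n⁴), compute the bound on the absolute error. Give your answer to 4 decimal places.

|E| ≤ (3)⁵·24 / (180·2⁴) = 5832/2880 = 2.0250.

2.0250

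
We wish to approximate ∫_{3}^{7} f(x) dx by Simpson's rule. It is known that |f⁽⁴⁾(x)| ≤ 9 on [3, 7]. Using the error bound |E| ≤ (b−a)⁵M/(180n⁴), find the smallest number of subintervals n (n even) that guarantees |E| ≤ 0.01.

10

Need 9216/(180n⁴) ≤ 0.01.
n⁴ ≥ 9216/(180·0.01) = 5120 ⇒ n ≥ 8.4590, so the smallest even n is 10. (n must be even for Simpson's rule.)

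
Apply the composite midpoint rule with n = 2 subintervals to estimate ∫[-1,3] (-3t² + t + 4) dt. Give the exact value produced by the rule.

h = (3 − (-1))/2 = 2.
Midpoints m₁,…,m₂ = 0, 2.
f(m₁)=4, f(m₂)=-6.
h·[f(m₁) + f(m₂)] = 2·(-2) = -4.

-4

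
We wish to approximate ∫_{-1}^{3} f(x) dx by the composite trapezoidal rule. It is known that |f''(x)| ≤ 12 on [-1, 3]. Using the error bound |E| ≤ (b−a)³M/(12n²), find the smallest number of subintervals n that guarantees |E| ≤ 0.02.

57

Need 768/(12n²) ≤ 0.02.
n² ≥ 768/(12·0.02) = 3200 ⇒ n ≥ 56.5685, so the smallest n is 57.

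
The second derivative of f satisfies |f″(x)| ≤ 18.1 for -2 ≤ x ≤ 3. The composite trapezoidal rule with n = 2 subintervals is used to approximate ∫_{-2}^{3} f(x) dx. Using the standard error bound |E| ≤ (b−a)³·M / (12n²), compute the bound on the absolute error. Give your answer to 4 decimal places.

47.1354

|E| ≤ (5)³·18.1 / (12·2²) = 2262.5/48 = 47.1354.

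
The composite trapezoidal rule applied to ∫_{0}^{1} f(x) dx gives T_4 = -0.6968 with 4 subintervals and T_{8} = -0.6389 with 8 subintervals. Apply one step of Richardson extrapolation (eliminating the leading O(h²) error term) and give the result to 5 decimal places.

R = (4·T_{8} − T_4) / 3 = (4·(-0.6389) − (-0.6968))/3 = (-1.8588)/3 = -0.61960.

-0.61960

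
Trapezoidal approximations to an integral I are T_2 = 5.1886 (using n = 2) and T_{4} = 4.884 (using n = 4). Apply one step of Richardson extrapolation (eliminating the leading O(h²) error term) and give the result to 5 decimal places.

R = (4·T_{4} − T_2) / 3 = (4·4.884 − 5.1886)/3 = (14.3474)/3 = 4.78247.

4.78247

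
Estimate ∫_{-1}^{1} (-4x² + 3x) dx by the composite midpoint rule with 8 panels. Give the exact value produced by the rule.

h = (1 − (-1))/8 = 0.25.
Midpoints m₁,…,m₈ = -0.875, -0.625, -0.375, -0.125, 0.125, 0.375, 0.625, 0.875.
f(m₁)=-5.6875, f(m₂)=-3.4375, f(m₃)=-1.6875, f(m₄)=-0.4375, f(m₅)=0.3125, f(m₆)=0.5625, f(m₇)=0.3125, f(m₈)=-0.4375.
h·[f(m₁) + f(m₂) + f(m₃) + f(m₄) + f(m₅) + f(m₆) + f(m₇) + f(m₈)] = 0.25·(-10.5) = -2.625.

-2.625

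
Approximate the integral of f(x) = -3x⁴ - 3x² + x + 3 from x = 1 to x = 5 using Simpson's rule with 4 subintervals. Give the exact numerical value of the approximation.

h = (5 − 1)/4 = 1.
Nodes x₀,…,x₄ = 1, 2, 3, 4, 5.
f(x) = -3x⁴ - 3x² + x + 3: f₀=-2, f₁=-55, f₂=-264, f₃=-809, f₄=-1942.
(h/3)·[f₀ + 4f₁ + 2f₂ + 4f₃ + f₄] = 0.333333·(-5928) = -1976.

-1976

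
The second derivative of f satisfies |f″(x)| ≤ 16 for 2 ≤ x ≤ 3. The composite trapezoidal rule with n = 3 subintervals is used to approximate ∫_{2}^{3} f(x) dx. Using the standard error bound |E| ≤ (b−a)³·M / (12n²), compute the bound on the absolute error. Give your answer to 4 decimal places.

|E| ≤ (1)³·16 / (12·3²) = 16/108 = 0.1481.

0.1481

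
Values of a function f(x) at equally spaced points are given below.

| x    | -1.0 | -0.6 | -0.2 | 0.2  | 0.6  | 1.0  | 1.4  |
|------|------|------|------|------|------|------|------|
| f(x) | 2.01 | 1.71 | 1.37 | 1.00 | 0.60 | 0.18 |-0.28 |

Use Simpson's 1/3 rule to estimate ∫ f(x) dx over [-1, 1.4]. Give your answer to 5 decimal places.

2.29733

h = 0.4, n = 6.
(h/3)·[y₀ + 4y₁ + 2y₂ + 4y₃ + 2y₄ + 4y₅ + y₆] = 0.133333·(17.23) = 2.29733.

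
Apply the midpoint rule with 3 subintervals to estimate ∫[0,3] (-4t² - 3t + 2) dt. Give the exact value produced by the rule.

h = (3 − 0)/3 = 1.
Midpoints m₁,…,m₃ = 0.5, 1.5, 2.5.
f(m₁)=-0.5, f(m₂)=-11.5, f(m₃)=-30.5.
h·[f(m₁) + f(m₂) + f(m₃)] = 1·(-42.5) = -42.5.

-42.5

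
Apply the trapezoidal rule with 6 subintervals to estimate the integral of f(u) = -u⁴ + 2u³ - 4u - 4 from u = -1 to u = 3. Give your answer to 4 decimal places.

h = (3 − (-1))/6 = 0.666667.
Nodes u₀,…,u₆ = -1, -0.333333, 0.333333, 1, 1.666667, 2.333333, 3.
f(u) = -u⁴ + 2u³ - 4u - 4: f₀=-3, f₁=-2.753086, f₂=-5.271605, f₃=-7, f₄=-9.123457, f₅=-17.567901, f₆=-43.
(h/2)·[f₀ + 2f₁ + 2f₂ + 2f₃ + 2f₄ + 2f₅ + f₆] = 0.333333·(-129.432099) = -43.1440.

-43.1440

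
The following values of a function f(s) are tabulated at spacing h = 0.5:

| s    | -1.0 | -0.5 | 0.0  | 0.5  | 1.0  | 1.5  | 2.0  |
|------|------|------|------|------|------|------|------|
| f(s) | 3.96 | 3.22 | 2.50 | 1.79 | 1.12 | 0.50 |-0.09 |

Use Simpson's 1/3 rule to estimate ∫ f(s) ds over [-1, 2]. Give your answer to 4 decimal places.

5.5250

h = 0.5, n = 6.
(h/3)·[y₀ + 4y₁ + 2y₂ + 4y₃ + 2y₄ + 4y₅ + y₆] = 0.166667·(33.15) = 5.5250.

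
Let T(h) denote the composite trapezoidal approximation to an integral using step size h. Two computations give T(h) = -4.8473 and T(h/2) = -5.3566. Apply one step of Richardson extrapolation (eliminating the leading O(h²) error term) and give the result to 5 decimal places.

R = (4·T(h/2) − T(h)) / 3 = (4·(-5.3566) − (-4.8473))/3 = (-16.5791)/3 = -5.52637.

-5.52637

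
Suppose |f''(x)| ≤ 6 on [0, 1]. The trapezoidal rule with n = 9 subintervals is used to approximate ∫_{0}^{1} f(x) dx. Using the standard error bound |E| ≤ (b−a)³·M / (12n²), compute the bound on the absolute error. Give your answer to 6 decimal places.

0.006173

|E| ≤ (1)³·6 / (12·9²) = 6/972 = 0.006173.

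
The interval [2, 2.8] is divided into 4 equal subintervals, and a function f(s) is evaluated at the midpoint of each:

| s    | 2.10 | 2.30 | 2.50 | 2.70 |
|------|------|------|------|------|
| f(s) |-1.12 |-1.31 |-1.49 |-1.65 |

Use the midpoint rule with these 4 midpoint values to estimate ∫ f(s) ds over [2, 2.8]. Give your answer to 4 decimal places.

-1.1140

h = 0.2, n = 4.
h·[y(m₁) + y(m₂) + y(m₃) + y(m₄)] = 0.2·(-5.57) = -1.1140.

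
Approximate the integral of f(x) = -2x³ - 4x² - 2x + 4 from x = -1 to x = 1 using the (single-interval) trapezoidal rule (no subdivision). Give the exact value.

0

T = (b−a)/2 · [f(-1) + f(1)] = 1·[4 + (-4)] = 0.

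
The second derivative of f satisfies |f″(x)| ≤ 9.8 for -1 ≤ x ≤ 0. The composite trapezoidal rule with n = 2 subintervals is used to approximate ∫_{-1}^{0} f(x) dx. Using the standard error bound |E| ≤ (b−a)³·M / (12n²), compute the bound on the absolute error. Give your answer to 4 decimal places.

0.2042

|E| ≤ (1)³·9.8 / (12·2²) = 9.8/48 = 0.2042.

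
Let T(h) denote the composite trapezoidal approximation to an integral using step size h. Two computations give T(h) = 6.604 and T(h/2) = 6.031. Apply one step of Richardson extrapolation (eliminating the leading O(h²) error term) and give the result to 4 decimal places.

5.8400

R = (4·T(h/2) − T(h)) / 3 = (4·6.031 − 6.604)/3 = (17.520)/3 = 5.8400.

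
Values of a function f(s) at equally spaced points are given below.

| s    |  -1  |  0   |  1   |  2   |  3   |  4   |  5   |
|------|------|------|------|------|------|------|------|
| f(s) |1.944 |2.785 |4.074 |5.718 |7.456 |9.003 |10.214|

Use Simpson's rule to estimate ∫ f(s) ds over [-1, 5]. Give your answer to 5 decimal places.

h = 1, n = 6.
(h/3)·[y₀ + 4y₁ + 2y₂ + 4y₃ + 2y₄ + 4y₅ + y₆] = 0.333333·(105.242) = 35.08067.

35.08067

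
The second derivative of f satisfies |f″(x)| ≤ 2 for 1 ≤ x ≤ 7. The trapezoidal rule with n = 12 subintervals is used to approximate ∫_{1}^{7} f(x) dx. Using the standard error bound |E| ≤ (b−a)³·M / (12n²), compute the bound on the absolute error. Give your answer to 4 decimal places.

0.2500

|E| ≤ (6)³·2 / (12·12²) = 432/1728 = 0.2500.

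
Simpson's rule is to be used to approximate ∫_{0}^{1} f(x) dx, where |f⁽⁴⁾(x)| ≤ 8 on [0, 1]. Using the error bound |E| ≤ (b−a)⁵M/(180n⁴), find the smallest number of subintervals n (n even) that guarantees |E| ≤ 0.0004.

Need 8/(180n⁴) ≤ 0.0004.
n⁴ ≥ 8/(180·0.0004) = 111.111 ⇒ n ≥ 3.2467, so the smallest even n is 4. (n must be even for Simpson's rule.)

4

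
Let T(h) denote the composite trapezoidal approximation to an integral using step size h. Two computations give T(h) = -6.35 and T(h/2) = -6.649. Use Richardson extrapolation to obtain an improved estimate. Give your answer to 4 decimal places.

-6.7487

R = (4·T(h/2) − T(h)) / 3 = (4·(-6.649) − (-6.35))/3 = (-20.246)/3 = -6.7487.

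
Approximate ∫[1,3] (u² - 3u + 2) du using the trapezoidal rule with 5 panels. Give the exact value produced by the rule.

0.72

h = (3 − 1)/5 = 0.4.
Nodes u₀,…,u₅ = 1, 1.4, 1.8, 2.2, 2.6, 3.
f(u) = u² - 3u + 2: f₀=0, f₁=-0.24, f₂=-0.16, f₃=0.24, f₄=0.96, f₅=2.
(h/2)·[f₀ + 2f₁ + 2f₂ + 2f₃ + 2f₄ + f₅] = 0.2·(3.6) = 0.72.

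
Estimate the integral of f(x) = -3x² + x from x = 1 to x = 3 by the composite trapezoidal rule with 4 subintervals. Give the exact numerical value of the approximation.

h = (3 − 1)/4 = 0.5.
Nodes x₀,…,x₄ = 1, 1.5, 2, 2.5, 3.
f(x) = -3x² + x: f₀=-2, f₁=-5.25, f₂=-10, f₃=-16.25, f₄=-24.
(h/2)·[f₀ + 2f₁ + 2f₂ + 2f₃ + f₄] = 0.25·(-89) = -22.25.

-22.25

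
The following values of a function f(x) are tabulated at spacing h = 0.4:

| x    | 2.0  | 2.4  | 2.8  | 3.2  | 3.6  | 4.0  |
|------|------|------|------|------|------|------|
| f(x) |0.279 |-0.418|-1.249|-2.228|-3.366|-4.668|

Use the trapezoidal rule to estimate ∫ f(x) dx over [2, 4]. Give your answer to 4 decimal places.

-3.7822

h = 0.4, n = 5.
(h/2)·[y₀ + 2y₁ + 2y₂ + 2y₃ + 2y₄ + y₅] = 0.2·(-18.911) = -3.7822.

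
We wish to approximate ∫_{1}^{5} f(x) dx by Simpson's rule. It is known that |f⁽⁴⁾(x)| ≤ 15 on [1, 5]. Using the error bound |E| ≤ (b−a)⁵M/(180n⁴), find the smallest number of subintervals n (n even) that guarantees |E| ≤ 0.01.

10

Need 15360/(180n⁴) ≤ 0.01.
n⁴ ≥ 15360/(180·0.01) = 8533.33 ⇒ n ≥ 9.6112, so the smallest even n is 10. (n must be even for Simpson's rule.)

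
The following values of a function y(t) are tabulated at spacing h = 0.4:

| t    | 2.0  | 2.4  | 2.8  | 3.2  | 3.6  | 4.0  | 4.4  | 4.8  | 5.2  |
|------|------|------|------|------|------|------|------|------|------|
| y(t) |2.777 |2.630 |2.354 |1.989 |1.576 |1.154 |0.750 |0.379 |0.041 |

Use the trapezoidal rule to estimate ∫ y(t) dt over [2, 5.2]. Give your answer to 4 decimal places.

4.8964

h = 0.4, n = 8.
(h/2)·[y₀ + 2y₁ + 2y₂ + 2y₃ + 2y₄ + 2y₅ + 2y₆ + 2y₇ + y₈] = 0.2·(24.482) = 4.8964.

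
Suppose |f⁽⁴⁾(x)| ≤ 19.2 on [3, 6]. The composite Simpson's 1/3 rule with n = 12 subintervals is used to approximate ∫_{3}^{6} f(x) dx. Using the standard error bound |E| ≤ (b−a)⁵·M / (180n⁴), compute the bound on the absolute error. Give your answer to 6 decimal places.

0.001250

|E| ≤ (3)⁵·19.2 / (180·12⁴) = 4665.6/3732480 = 0.001250.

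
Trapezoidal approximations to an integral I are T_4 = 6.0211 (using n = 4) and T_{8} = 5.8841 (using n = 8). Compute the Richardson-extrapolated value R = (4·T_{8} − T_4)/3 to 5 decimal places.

R = (4·T_{8} − T_4) / 3 = (4·5.8841 − 6.0211)/3 = (17.5153)/3 = 5.83843.

5.83843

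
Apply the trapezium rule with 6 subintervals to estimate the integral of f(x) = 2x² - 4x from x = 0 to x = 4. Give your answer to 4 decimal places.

h = (4 − 0)/6 = 0.666667.
Nodes x₀,…,x₆ = 0, 0.666667, 1.333333, 2, 2.666667, 3.333333, 4.
f(x) = 2x² - 4x: f₀=0, f₁=-1.777778, f₂=-1.777778, f₃=0, f₄=3.555556, f₅=8.888889, f₆=16.
(h/2)·[f₀ + 2f₁ + 2f₂ + 2f₃ + 2f₄ + 2f₅ + f₆] = 0.333333·(33.777778) = 11.2593.

11.2593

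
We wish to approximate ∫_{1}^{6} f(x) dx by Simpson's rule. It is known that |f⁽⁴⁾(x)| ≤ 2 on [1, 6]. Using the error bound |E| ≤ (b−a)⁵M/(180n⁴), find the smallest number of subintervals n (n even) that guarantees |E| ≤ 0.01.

8

Need 6250/(180n⁴) ≤ 0.01.
n⁴ ≥ 6250/(180·0.01) = 3472.22 ⇒ n ≥ 7.6763, so the smallest even n is 8. (n must be even for Simpson's rule.)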